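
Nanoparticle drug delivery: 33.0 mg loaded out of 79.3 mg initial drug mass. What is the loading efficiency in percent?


Drug loading efficiency = (drug loaded / drug initial) * 100
DLE = 33.0 / 79.3 * 100
DLE = 0.4161 * 100
DLE = 41.61%

41.61


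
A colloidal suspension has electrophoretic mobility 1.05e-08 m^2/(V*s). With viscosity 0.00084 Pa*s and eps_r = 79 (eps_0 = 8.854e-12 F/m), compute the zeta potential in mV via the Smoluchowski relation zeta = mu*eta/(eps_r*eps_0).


Smoluchowski equation: zeta = mu * eta / (eps_r * eps_0)
zeta = 1.05e-08 * 0.00084 / (79 * 8.854e-12)
zeta = 0.01261 V = 12.61 mV

12.61


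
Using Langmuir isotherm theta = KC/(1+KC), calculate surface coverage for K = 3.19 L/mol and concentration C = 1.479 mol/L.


Langmuir isotherm: theta = K*C / (1 + K*C)
K*C = 3.19 * 1.479 = 4.71801
theta = 4.71801 / (1 + 4.71801) = 4.71801 / 5.71801
theta = 0.8251

0.8251


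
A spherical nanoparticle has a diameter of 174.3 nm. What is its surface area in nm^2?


Radius r = 174.3/2 = 87.15 nm
Surface area SA = 4 * pi * r^2
SA = 4 * pi * (87.15)^2
SA = 95443.12 nm^2

95443.12


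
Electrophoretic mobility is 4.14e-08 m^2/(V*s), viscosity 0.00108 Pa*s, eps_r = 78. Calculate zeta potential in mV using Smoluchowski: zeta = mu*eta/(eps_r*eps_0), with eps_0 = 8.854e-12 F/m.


Smoluchowski equation: zeta = mu * eta / (eps_r * eps_0)
zeta = 4.14e-08 * 0.00108 / (78 * 8.854e-12)
zeta = 0.064743 V = 64.74 mV

64.74


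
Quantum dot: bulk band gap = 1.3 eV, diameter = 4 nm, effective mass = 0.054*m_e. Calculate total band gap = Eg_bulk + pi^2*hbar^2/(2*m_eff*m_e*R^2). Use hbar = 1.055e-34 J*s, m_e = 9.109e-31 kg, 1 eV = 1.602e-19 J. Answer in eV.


Radius R = 4/2 nm = 2e-09 m
Confinement energy dE = pi^2 * hbar^2 / (2 * m_eff * m_e * R^2)
dE = pi^2 * (1.055e-34)^2 / (2 * 0.054 * 9.109e-31 * (2e-09)^2) J, divided by 1.602e-19 J/eV
dE = 1.7426 eV
Total band gap = E_g(bulk) + dE = 1.3 + 1.7426 = 3.0426 eV

3.0426


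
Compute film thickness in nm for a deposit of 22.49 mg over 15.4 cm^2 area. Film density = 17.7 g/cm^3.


Convert: m = 22.49 mg = 2.2490e-05 kg, A = 15.4 cm^2 = 1.5400e-03 m^2, rho = 17.7 g/cm^3 = 17700 kg/m^3
t = m / (A * rho)
t = 2.2490e-05 / (1.5400e-03 * 17700)
t = 8.2508e-07 m = 825.1 nm

825.1


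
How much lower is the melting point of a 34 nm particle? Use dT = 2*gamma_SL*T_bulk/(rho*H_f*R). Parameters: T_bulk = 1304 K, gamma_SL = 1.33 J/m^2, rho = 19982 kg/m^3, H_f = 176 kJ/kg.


Radius R = 34/2 = 17 nm = 1.7e-08 m
Convert H_f = 176 kJ/kg = 176000 J/kg
dT = 2 * gamma_SL * T_bulk / (rho * H_f * R)
dT = 2 * 1.33 * 1304 / (19982 * 176000 * 1.7e-08)
dT = 58.0 K

58.0


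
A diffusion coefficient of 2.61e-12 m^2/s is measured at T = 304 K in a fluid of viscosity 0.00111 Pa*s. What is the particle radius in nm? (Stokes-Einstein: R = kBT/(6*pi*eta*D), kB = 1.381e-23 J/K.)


Stokes-Einstein: R = kB*T / (6*pi*eta*D)
R = 1.381e-23 * 304 / (6 * pi * 0.00111 * 2.61e-12)
R = 7.68781e-08 m = 76.88 nm

76.88


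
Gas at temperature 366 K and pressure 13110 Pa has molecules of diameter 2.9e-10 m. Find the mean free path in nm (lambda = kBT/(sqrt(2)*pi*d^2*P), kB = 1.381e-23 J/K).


Mean free path: lambda = kB*T / (sqrt(2) * pi * d^2 * P)
lambda = 1.381e-23 * 366 / (sqrt(2) * pi * (2.9e-10)^2 * 13110)
lambda = 1.03184e-06 m
lambda = 1031.84 nm

1031.84


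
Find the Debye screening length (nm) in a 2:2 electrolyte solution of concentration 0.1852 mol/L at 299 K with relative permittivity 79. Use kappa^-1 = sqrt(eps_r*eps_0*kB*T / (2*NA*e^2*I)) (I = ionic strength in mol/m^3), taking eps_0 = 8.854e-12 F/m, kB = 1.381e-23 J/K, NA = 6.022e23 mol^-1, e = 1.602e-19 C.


Ionic strength I = 0.1852 * 2^2 * 1000 = 740.8 mol/m^3
kappa^-1 = sqrt(79 * 8.854e-12 * 1.381e-23 * 299 / (2 * 6.022e23 * (1.602e-19)^2 * 740.8))
kappa^-1 = 0.355 nm

0.355


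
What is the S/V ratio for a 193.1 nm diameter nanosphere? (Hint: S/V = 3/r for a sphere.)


Radius r = 193.1/2 = 96.55 nm
S/V = 3 / r = 3 / 96.55
S/V = 0.0311 nm^-1

0.0311


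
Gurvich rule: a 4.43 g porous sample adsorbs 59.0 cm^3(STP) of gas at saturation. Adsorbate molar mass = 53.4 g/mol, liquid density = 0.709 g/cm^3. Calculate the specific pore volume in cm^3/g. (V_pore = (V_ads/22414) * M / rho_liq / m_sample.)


Moles adsorbed n = V_ads / 22414 = 59.0 / 22414 = 2.632283e-03 mol
Liquid volume V_liq = n * M / rho_liq = 2.632283e-03 * 53.4 / 0.709 = 0.19826 cm^3
Specific pore volume V_pore = V_liq / m_sample = 0.19826 / 4.43
V_pore = 0.0448 cm^3/g

0.0448


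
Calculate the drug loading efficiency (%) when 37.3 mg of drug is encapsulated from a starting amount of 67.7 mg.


Drug loading efficiency = (drug loaded / drug initial) * 100
DLE = 37.3 / 67.7 * 100
DLE = 0.551 * 100
DLE = 55.1%

55.1


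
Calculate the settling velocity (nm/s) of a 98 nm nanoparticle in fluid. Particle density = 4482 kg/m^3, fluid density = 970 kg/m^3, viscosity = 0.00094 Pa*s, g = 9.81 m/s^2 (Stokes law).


Radius R = 98/2 nm = 4.9e-08 m
Density difference = 4482 - 970 = 3512 kg/m^3
v = 2 * R^2 * (rho_p - rho_f) * g / (9 * eta)
v = 2 * (4.9e-08)^2 * 3512 * 9.81 / (9 * 0.00094)
v = 1.95558e-08 m/s = 19.5558 nm/s

19.5558


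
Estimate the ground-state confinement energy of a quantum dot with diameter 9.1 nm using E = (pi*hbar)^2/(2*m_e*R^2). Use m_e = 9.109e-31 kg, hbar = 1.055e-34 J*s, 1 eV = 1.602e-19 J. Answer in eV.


Radius R = 9.1/2 = 4.55 nm = 4.55e-09 m
E = (pi * 1.055e-34)^2 / (2 * 9.109e-31 * (4.55e-09)^2)
E(J) = 2.9126e-21
E = E(J) / 1.602e-19 = 0.0182 eV

0.0182


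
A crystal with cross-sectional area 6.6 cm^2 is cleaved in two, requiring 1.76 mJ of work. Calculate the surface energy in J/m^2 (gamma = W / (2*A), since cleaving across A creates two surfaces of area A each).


Convert: A = 6.6 cm^2 = 0.00066 m^2, W = 1.76 mJ = 0.00176 J
Cleaving exposes two faces of area A, so total new surface = 2*A and gamma = W / (2*A)
gamma = 0.00176 / (2 * 0.00066)
gamma = 1.333 J/m^2

1.333


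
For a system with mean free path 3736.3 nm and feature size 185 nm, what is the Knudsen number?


Knudsen number Kn = lambda / L
Kn = 3736.3 / 185
Kn = 20.1962

20.1962


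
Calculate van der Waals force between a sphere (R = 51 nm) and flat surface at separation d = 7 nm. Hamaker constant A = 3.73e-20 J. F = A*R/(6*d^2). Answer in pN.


Convert to SI: R = 51 nm = 5.1e-08 m, d = 7 nm = 7e-09 m
F = A * R / (6 * d^2)
F = 3.73e-20 * 5.1e-08 / (6 * (7e-09)^2)
F = 6.47041e-12 N = 6.47 pN

6.47


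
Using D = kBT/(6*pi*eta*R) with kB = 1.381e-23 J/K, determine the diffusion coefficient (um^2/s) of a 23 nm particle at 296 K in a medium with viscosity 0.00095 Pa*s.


Radius R = 23/2 = 11.5 nm = 1.15e-08 m
D = kB*T / (6*pi*eta*R)
D = 1.381e-23 * 296 / (6 * pi * 0.00095 * 1.15e-08)
D = 1.98501e-11 m^2/s = 19.85 um^2/s

19.85


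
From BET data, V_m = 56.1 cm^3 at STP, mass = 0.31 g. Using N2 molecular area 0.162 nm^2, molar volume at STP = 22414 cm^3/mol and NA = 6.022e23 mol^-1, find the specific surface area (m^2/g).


Number of moles in monolayer = V_m / 22414 = 56.1 / 22414 = 0.0025029
Number of molecules = moles * NA = 0.0025029 * 6.022e23
SA = molecules * sigma / mass
SA = (56.1 / 22414) * 6.022e23 * 0.162e-18 / 0.31
SA = 787.7 m^2/g

787.7


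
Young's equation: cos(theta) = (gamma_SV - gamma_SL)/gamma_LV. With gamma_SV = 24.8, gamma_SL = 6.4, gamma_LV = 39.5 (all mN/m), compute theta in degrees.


cos(theta) = (gamma_SV - gamma_SL) / gamma_LV
cos(theta) = (24.8 - 6.4) / 39.5
cos(theta) = 0.465823
theta = arccos(0.465823) = 62.24 degrees

62.24


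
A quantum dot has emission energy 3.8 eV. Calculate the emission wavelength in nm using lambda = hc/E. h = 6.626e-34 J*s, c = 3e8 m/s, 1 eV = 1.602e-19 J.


Convert energy: E = 3.8 eV = 3.8 * 1.602e-19 = 6.0876e-19 J
lambda = h*c / E = 6.626e-34 * 3e8 / 6.0876e-19
lambda = 3.26533e-07 m = 326.5 nm

326.5


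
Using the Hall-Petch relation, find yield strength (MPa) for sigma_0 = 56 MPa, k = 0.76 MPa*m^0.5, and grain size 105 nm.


d = 105 nm = 1.05e-07 m
sqrt(d) = 0.000324037
Hall-Petch contribution = k / sqrt(d) = 0.76 / 0.000324037 = 2345.4 MPa
sigma = sigma_0 + k/sqrt(d) = 56 + 2345.4 = 2401.4 MPa

2401.4


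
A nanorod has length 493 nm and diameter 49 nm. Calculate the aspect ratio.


Aspect ratio AR = length / diameter
AR = 493 / 49
AR = 10.06

10.06


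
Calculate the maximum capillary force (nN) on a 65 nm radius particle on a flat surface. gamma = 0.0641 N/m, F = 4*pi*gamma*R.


Convert radius: R = 65 nm = 6.5e-08 m
F = 4 * pi * gamma * R
F = 4 * pi * 0.0641 * 6.5e-08
F = 5.23578e-08 N = 52.3578 nN

52.3578


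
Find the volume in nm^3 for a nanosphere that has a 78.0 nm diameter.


Radius r = 78.0/2 = 39 nm
Volume V = (4/3) * pi * r^3
V = (4/3) * pi * (39)^3
V = 248474.85 nm^3

248474.85


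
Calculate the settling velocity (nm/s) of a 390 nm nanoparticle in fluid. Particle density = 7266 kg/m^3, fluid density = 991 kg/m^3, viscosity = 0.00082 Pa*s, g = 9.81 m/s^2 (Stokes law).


Radius R = 390/2 nm = 1.95e-07 m
Density difference = 7266 - 991 = 6275 kg/m^3
v = 2 * R^2 * (rho_p - rho_f) * g / (9 * eta)
v = 2 * (1.95e-07)^2 * 6275 * 9.81 / (9 * 0.00082)
v = 6.34345e-07 m/s = 634.3451 nm/s

634.3451


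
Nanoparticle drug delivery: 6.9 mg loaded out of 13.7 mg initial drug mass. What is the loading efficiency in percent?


Drug loading efficiency = (drug loaded / drug initial) * 100
DLE = 6.9 / 13.7 * 100
DLE = 0.5036 * 100
DLE = 50.36%

50.36


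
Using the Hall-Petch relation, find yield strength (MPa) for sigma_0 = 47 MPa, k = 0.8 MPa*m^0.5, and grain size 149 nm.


d = 149 nm = 1.49e-07 m
sqrt(d) = 0.0003860052
Hall-Petch contribution = k / sqrt(d) = 0.8 / 0.0003860052 = 2072.5 MPa
sigma = sigma_0 + k/sqrt(d) = 47 + 2072.5 = 2119.5 MPa

2119.5


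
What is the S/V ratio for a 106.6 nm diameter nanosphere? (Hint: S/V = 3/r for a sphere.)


Radius r = 106.6/2 = 53.3 nm
S/V = 3 / r = 3 / 53.3
S/V = 0.0563 nm^-1

0.0563


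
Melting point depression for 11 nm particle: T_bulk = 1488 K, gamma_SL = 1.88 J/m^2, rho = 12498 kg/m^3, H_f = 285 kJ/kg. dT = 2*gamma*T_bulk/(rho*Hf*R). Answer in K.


Radius R = 11/2 = 5.5 nm = 5.5e-09 m
Convert H_f = 285 kJ/kg = 285000 J/kg
dT = 2 * gamma_SL * T_bulk / (rho * H_f * R)
dT = 2 * 1.88 * 1488 / (12498 * 285000 * 5.5e-09)
dT = 285.6 K

285.6


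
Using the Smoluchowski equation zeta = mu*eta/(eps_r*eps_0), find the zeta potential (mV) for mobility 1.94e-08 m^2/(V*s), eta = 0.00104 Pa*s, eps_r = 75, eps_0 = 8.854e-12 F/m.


Smoluchowski equation: zeta = mu * eta / (eps_r * eps_0)
zeta = 1.94e-08 * 0.00104 / (75 * 8.854e-12)
zeta = 0.030383 V = 30.38 mV

30.38


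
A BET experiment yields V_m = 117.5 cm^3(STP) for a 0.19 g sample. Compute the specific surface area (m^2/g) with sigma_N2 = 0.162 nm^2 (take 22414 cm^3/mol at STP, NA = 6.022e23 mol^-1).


Number of moles in monolayer = V_m / 22414 = 117.5 / 22414 = 0.00524226
Number of molecules = moles * NA = 0.00524226 * 6.022e23
SA = molecules * sigma / mass
SA = (117.5 / 22414) * 6.022e23 * 0.162e-18 / 0.19
SA = 2691.7 m^2/g

2691.7


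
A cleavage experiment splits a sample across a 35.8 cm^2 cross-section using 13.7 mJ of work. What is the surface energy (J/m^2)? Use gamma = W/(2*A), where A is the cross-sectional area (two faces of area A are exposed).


Convert: A = 35.8 cm^2 = 0.00358 m^2, W = 13.7 mJ = 0.0137 J
Cleaving exposes two faces of area A, so total new surface = 2*A and gamma = W / (2*A)
gamma = 0.0137 / (2 * 0.00358)
gamma = 1.913 J/m^2

1.913


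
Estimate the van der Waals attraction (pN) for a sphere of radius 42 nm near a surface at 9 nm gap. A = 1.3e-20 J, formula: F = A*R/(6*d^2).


Convert to SI: R = 42 nm = 4.2e-08 m, d = 9 nm = 9e-09 m
F = A * R / (6 * d^2)
F = 1.3e-20 * 4.2e-08 / (6 * (9e-09)^2)
F = 1.12346e-12 N = 1.123 pN

1.123


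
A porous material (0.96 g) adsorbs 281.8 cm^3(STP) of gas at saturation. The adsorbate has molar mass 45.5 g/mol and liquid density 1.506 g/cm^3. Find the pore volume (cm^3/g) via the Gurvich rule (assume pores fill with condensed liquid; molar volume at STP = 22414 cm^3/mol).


Moles adsorbed n = V_ads / 22414 = 281.8 / 22414 = 1.257250e-02 mol
Liquid volume V_liq = n * M / rho_liq = 1.257250e-02 * 45.5 / 1.506 = 0.37985 cm^3
Specific pore volume V_pore = V_liq / m_sample = 0.37985 / 0.96
V_pore = 0.3957 cm^3/g

0.3957


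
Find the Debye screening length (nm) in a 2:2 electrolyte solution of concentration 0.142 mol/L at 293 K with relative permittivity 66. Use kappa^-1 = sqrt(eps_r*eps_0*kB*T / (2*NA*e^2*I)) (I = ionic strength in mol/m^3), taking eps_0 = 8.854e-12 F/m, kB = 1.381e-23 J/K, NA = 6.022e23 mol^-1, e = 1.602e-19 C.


Ionic strength I = 0.142 * 2^2 * 1000 = 568 mol/m^3
kappa^-1 = sqrt(66 * 8.854e-12 * 1.381e-23 * 293 / (2 * 6.022e23 * (1.602e-19)^2 * 568))
kappa^-1 = 0.367 nm

0.367


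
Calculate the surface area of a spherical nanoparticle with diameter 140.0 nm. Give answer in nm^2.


Radius r = 140.0/2 = 70 nm
Surface area SA = 4 * pi * r^2
SA = 4 * pi * (70)^2
SA = 61575.22 nm^2

61575.22


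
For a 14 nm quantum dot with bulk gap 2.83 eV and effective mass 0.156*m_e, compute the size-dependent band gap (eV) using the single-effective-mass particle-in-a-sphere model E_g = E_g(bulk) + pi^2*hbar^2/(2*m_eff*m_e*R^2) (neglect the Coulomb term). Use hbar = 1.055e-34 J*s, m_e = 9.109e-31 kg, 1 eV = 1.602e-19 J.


Radius R = 14/2 nm = 7e-09 m
Confinement energy dE = pi^2 * hbar^2 / (2 * m_eff * m_e * R^2)
dE = pi^2 * (1.055e-34)^2 / (2 * 0.156 * 9.109e-31 * (7e-09)^2) J, divided by 1.602e-19 J/eV
dE = 0.0492 eV
Total band gap = E_g(bulk) + dE = 2.83 + 0.0492 = 2.8792 eV

2.8792


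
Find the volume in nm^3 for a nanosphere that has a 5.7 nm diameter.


Radius r = 5.7/2 = 2.85 nm
Volume V = (4/3) * pi * r^3
V = (4/3) * pi * (2.85)^3
V = 96.97 nm^3

96.97


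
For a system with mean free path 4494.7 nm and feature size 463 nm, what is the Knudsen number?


Knudsen number Kn = lambda / L
Kn = 4494.7 / 463
Kn = 9.7078

9.7078


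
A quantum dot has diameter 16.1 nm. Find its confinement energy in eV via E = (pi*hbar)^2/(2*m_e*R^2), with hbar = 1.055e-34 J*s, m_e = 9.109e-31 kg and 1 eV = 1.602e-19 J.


Radius R = 16.1/2 = 8.05 nm = 8.05e-09 m
E = (pi * 1.055e-34)^2 / (2 * 9.109e-31 * (8.05e-09)^2)
E(J) = 9.30491e-22
E = E(J) / 1.602e-19 = 0.0058 eV

0.0058


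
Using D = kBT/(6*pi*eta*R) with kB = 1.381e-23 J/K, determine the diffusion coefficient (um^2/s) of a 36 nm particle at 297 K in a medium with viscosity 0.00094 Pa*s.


Radius R = 36/2 = 18 nm = 1.8e-08 m
D = kB*T / (6*pi*eta*R)
D = 1.381e-23 * 297 / (6 * pi * 0.00094 * 1.8e-08)
D = 1.28602e-11 m^2/s = 12.86 um^2/s

12.86


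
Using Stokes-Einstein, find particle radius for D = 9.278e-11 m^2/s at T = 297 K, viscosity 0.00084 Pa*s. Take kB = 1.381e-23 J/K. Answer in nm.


Stokes-Einstein: R = kB*T / (6*pi*eta*D)
R = 1.381e-23 * 297 / (6 * pi * 0.00084 * 9.278e-11)
R = 2.792e-09 m = 2.79 nm

2.79


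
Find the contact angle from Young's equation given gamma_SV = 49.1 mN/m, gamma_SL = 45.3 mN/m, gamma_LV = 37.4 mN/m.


cos(theta) = (gamma_SV - gamma_SL) / gamma_LV
cos(theta) = (49.1 - 45.3) / 37.4
cos(theta) = 0.101604
theta = arccos(0.101604) = 84.17 degrees

84.17


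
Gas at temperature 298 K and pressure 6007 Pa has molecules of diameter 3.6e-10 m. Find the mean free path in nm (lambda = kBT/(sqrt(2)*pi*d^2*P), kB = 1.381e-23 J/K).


Mean free path: lambda = kB*T / (sqrt(2) * pi * d^2 * P)
lambda = 1.381e-23 * 298 / (sqrt(2) * pi * (3.6e-10)^2 * 6007)
lambda = 1.18982e-06 m
lambda = 1189.82 nm

1189.82


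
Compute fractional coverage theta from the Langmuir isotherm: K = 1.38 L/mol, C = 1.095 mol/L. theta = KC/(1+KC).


Langmuir isotherm: theta = K*C / (1 + K*C)
K*C = 1.38 * 1.095 = 1.5111
theta = 1.5111 / (1 + 1.5111) = 1.5111 / 2.5111
theta = 0.6018

0.6018


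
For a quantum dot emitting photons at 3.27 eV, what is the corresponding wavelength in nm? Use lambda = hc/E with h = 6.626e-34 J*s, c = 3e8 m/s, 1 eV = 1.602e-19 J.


Convert energy: E = 3.27 eV = 3.27 * 1.602e-19 = 5.23854e-19 J
lambda = h*c / E = 6.626e-34 * 3e8 / 5.23854e-19
lambda = 3.79457e-07 m = 379.5 nm

379.5


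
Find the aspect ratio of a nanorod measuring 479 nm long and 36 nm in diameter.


Aspect ratio AR = length / diameter
AR = 479 / 36
AR = 13.31

13.31


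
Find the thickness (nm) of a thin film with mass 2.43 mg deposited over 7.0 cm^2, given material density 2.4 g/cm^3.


Convert: m = 2.43 mg = 2.4300e-06 kg, A = 7.0 cm^2 = 7.0000e-04 m^2, rho = 2.4 g/cm^3 = 2400 kg/m^3
t = m / (A * rho)
t = 2.4300e-06 / (7.0000e-04 * 2400)
t = 1.4464e-06 m = 1446.4 nm

1446.4


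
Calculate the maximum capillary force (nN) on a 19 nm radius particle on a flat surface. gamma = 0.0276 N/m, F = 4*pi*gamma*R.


Convert radius: R = 19 nm = 1.9e-08 m
F = 4 * pi * gamma * R
F = 4 * pi * 0.0276 * 1.9e-08
F = 6.5898e-09 N = 6.5898 nN

6.5898


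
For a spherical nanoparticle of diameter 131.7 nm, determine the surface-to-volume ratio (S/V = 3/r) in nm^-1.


Radius r = 131.7/2 = 65.85 nm
S/V = 3 / r = 3 / 65.85
S/V = 0.0456 nm^-1

0.0456


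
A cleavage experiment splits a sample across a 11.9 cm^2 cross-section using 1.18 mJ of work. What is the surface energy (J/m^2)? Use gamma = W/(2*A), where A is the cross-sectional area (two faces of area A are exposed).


Convert: A = 11.9 cm^2 = 0.00119 m^2, W = 1.18 mJ = 0.00118 J
Cleaving exposes two faces of area A, so total new surface = 2*A and gamma = W / (2*A)
gamma = 0.00118 / (2 * 0.00119)
gamma = 0.496 J/m^2

0.496


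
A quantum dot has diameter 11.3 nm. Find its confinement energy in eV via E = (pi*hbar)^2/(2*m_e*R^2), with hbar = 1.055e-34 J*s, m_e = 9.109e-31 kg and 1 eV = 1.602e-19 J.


Radius R = 11.3/2 = 5.65 nm = 5.65e-09 m
E = (pi * 1.055e-34)^2 / (2 * 9.109e-31 * (5.65e-09)^2)
E(J) = 1.88889e-21
E = E(J) / 1.602e-19 = 0.0118 eV

0.0118


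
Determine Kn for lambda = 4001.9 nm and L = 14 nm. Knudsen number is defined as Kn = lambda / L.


Knudsen number Kn = lambda / L
Kn = 4001.9 / 14
Kn = 285.85

285.85


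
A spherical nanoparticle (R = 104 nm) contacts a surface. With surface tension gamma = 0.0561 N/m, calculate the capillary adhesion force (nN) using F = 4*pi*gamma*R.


Convert radius: R = 104 nm = 1.04e-07 m
F = 4 * pi * gamma * R
F = 4 * pi * 0.0561 * 1.04e-07
F = 7.33172e-08 N = 73.3172 nN

73.3172


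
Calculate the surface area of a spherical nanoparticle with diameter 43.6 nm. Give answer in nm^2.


Radius r = 43.6/2 = 21.8 nm
Surface area SA = 4 * pi * r^2
SA = 4 * pi * (21.8)^2
SA = 5972.04 nm^2

5972.04


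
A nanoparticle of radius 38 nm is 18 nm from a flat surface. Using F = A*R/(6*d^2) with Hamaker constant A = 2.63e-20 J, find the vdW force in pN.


Convert to SI: R = 38 nm = 3.8e-08 m, d = 18 nm = 1.8e-08 m
F = A * R / (6 * d^2)
F = 2.63e-20 * 3.8e-08 / (6 * (1.8e-08)^2)
F = 5.14095e-13 N = 0.514 pN

0.514


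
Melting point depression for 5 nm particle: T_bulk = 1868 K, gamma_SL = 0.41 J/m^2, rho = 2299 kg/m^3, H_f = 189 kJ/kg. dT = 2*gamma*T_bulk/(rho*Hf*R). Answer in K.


Radius R = 5/2 = 2.5 nm = 2.5e-09 m
Convert H_f = 189 kJ/kg = 189000 J/kg
dT = 2 * gamma_SL * T_bulk / (rho * H_f * R)
dT = 2 * 0.41 * 1868 / (2299 * 189000 * 2.5e-09)
dT = 1410.1 K

1410.1


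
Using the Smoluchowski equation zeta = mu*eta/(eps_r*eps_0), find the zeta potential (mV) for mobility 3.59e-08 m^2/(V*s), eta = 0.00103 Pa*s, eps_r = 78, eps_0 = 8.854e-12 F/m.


Smoluchowski equation: zeta = mu * eta / (eps_r * eps_0)
zeta = 3.59e-08 * 0.00103 / (78 * 8.854e-12)
zeta = 0.053542 V = 53.54 mV

53.54


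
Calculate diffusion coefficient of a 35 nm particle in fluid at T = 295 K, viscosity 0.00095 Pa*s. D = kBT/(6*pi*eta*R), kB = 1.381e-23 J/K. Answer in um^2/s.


Radius R = 35/2 = 17.5 nm = 1.75e-08 m
D = kB*T / (6*pi*eta*R)
D = 1.381e-23 * 295 / (6 * pi * 0.00095 * 1.75e-08)
D = 1.30003e-11 m^2/s = 13.0 um^2/s

13.0


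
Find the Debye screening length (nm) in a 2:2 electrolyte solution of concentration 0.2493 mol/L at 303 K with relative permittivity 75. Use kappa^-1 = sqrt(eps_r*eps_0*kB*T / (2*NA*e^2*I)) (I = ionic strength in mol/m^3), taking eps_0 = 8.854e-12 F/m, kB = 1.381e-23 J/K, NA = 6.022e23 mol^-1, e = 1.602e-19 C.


Ionic strength I = 0.2493 * 2^2 * 1000 = 997.2 mol/m^3
kappa^-1 = sqrt(75 * 8.854e-12 * 1.381e-23 * 303 / (2 * 6.022e23 * (1.602e-19)^2 * 997.2))
kappa^-1 = 0.3 nm

0.3


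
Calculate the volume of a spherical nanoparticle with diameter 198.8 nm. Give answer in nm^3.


Radius r = 198.8/2 = 99.4 nm
Volume V = (4/3) * pi * r^3
V = (4/3) * pi * (99.4)^3
V = 4113843.47 nm^3

4113843.47


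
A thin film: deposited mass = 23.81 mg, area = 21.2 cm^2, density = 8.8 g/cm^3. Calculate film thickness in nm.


Convert: m = 23.81 mg = 2.3810e-05 kg, A = 21.2 cm^2 = 2.1200e-03 m^2, rho = 8.8 g/cm^3 = 8800 kg/m^3
t = m / (A * rho)
t = 2.3810e-05 / (2.1200e-03 * 8800)
t = 1.2763e-06 m = 1276.3 nm

1276.3


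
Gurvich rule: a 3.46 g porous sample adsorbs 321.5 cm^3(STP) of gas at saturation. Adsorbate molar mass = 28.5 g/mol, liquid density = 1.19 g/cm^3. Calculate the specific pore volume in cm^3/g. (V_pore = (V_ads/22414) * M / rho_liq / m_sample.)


Moles adsorbed n = V_ads / 22414 = 321.5 / 22414 = 1.434371e-02 mol
Liquid volume V_liq = n * M / rho_liq = 1.434371e-02 * 28.5 / 1.19 = 0.34353 cm^3
Specific pore volume V_pore = V_liq / m_sample = 0.34353 / 3.46
V_pore = 0.0993 cm^3/g

0.0993


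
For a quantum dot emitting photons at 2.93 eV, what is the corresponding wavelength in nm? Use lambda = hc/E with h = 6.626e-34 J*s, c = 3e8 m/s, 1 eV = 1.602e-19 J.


Convert energy: E = 2.93 eV = 2.93 * 1.602e-19 = 4.69386e-19 J
lambda = h*c / E = 6.626e-34 * 3e8 / 4.69386e-19
lambda = 4.23489e-07 m = 423.5 nm

423.5


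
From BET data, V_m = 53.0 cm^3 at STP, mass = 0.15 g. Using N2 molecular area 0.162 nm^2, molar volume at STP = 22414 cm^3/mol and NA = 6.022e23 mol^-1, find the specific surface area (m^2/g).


Number of moles in monolayer = V_m / 22414 = 53.0 / 22414 = 0.00236459
Number of molecules = moles * NA = 0.00236459 * 6.022e23
SA = molecules * sigma / mass
SA = (53.0 / 22414) * 6.022e23 * 0.162e-18 / 0.15
SA = 1537.9 m^2/g

1537.9


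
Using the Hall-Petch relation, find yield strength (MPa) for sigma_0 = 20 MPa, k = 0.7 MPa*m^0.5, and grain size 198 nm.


d = 198 nm = 1.98e-07 m
sqrt(d) = 0.0004449719
Hall-Petch contribution = k / sqrt(d) = 0.7 / 0.0004449719 = 1573.1 MPa
sigma = sigma_0 + k/sqrt(d) = 20 + 1573.1 = 1593.1 MPa

1593.1


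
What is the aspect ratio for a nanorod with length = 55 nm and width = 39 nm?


Aspect ratio AR = length / diameter
AR = 55 / 39
AR = 1.41

1.41


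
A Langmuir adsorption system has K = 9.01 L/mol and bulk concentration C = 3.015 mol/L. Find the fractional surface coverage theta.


Langmuir isotherm: theta = K*C / (1 + K*C)
K*C = 9.01 * 3.015 = 27.16515
theta = 27.16515 / (1 + 27.16515) = 27.16515 / 28.16515
theta = 0.9645

0.9645


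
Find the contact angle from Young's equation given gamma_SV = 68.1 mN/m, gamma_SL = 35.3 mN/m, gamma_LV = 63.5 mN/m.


cos(theta) = (gamma_SV - gamma_SL) / gamma_LV
cos(theta) = (68.1 - 35.3) / 63.5
cos(theta) = 0.516535
theta = arccos(0.516535) = 58.9 degrees

58.9


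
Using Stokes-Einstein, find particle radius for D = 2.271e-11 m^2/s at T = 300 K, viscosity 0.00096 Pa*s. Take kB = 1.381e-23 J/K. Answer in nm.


Stokes-Einstein: R = kB*T / (6*pi*eta*D)
R = 1.381e-23 * 300 / (6 * pi * 0.00096 * 2.271e-11)
R = 1.00815e-08 m = 10.08 nm

10.08


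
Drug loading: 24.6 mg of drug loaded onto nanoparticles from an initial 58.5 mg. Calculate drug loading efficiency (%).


Drug loading efficiency = (drug loaded / drug initial) * 100
DLE = 24.6 / 58.5 * 100
DLE = 0.4205 * 100
DLE = 42.05%

42.05


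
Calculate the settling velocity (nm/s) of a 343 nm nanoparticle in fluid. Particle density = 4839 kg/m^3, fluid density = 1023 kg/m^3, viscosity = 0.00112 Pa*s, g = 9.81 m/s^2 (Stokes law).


Radius R = 343/2 nm = 1.715e-07 m
Density difference = 4839 - 1023 = 3816 kg/m^3
v = 2 * R^2 * (rho_p - rho_f) * g / (9 * eta)
v = 2 * (1.715e-07)^2 * 3816 * 9.81 / (9 * 0.00112)
v = 2.18462e-07 m/s = 218.4616 nm/s

218.4616


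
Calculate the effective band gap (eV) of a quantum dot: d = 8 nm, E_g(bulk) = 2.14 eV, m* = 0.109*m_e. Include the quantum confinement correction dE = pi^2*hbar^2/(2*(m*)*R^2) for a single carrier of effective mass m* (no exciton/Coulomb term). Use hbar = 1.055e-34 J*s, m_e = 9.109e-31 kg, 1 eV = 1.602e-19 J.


Radius R = 8/2 nm = 4e-09 m
Confinement energy dE = pi^2 * hbar^2 / (2 * m_eff * m_e * R^2)
dE = pi^2 * (1.055e-34)^2 / (2 * 0.109 * 9.109e-31 * (4e-09)^2) J, divided by 1.602e-19 J/eV
dE = 0.2158 eV
Total band gap = E_g(bulk) + dE = 2.14 + 0.2158 = 2.3558 eV

2.3558


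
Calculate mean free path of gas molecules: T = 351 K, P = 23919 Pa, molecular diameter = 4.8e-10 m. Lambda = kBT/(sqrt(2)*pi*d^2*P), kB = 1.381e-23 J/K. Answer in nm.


Mean free path: lambda = kB*T / (sqrt(2) * pi * d^2 * P)
lambda = 1.381e-23 * 351 / (sqrt(2) * pi * (4.8e-10)^2 * 23919)
lambda = 1.97975e-07 m
lambda = 197.98 nm

197.98


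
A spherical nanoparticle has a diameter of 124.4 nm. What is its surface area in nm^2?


Radius r = 124.4/2 = 62.2 nm
Surface area SA = 4 * pi * r^2
SA = 4 * pi * (62.2)^2
SA = 48617.28 nm^2

48617.28


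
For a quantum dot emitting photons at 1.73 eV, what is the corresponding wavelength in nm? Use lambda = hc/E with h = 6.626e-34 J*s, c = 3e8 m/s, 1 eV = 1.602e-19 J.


Convert energy: E = 1.73 eV = 1.73 * 1.602e-19 = 2.77146e-19 J
lambda = h*c / E = 6.626e-34 * 3e8 / 2.77146e-19
lambda = 7.17239e-07 m = 717.2 nm

717.2


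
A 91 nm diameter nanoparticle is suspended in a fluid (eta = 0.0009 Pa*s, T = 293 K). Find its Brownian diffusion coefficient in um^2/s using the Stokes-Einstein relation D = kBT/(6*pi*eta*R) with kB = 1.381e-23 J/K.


Radius R = 91/2 = 45.5 nm = 4.55e-08 m
D = kB*T / (6*pi*eta*R)
D = 1.381e-23 * 293 / (6 * pi * 0.0009 * 4.55e-08)
D = 5.24211e-12 m^2/s = 5.242 um^2/s

5.242


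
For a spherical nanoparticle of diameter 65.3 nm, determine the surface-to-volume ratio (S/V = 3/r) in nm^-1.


Radius r = 65.3/2 = 32.65 nm
S/V = 3 / r = 3 / 32.65
S/V = 0.0919 nm^-1

0.0919


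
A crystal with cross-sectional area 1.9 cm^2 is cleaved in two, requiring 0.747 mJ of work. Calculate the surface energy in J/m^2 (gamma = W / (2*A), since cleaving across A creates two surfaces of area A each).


Convert: A = 1.9 cm^2 = 0.00019 m^2, W = 0.747 mJ = 0.000747 J
Cleaving exposes two faces of area A, so total new surface = 2*A and gamma = W / (2*A)
gamma = 0.000747 / (2 * 0.00019)
gamma = 1.966 J/m^2

1.966


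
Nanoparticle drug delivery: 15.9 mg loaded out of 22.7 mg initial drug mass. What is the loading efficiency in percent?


Drug loading efficiency = (drug loaded / drug initial) * 100
DLE = 15.9 / 22.7 * 100
DLE = 0.7004 * 100
DLE = 70.04%

70.04


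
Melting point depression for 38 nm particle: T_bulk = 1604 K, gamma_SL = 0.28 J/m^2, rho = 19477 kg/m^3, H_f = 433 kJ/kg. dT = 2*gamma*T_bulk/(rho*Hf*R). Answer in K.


Radius R = 38/2 = 19 nm = 1.9e-08 m
Convert H_f = 433 kJ/kg = 433000 J/kg
dT = 2 * gamma_SL * T_bulk / (rho * H_f * R)
dT = 2 * 0.28 * 1604 / (19477 * 433000 * 1.9e-08)
dT = 5.6 K

5.6


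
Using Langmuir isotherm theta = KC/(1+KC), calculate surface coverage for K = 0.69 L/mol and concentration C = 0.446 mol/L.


Langmuir isotherm: theta = K*C / (1 + K*C)
K*C = 0.69 * 0.446 = 0.30774
theta = 0.30774 / (1 + 0.30774) = 0.30774 / 1.30774
theta = 0.2353

0.2353


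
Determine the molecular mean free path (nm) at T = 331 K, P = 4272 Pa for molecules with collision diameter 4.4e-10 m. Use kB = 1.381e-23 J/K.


Mean free path: lambda = kB*T / (sqrt(2) * pi * d^2 * P)
lambda = 1.381e-23 * 331 / (sqrt(2) * pi * (4.4e-10)^2 * 4272)
lambda = 1.244e-06 m
lambda = 1244.0 nm

1244.0


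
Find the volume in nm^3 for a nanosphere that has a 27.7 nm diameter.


Radius r = 27.7/2 = 13.85 nm
Volume V = (4/3) * pi * r^3
V = (4/3) * pi * (13.85)^3
V = 11128.53 nm^3

11128.53


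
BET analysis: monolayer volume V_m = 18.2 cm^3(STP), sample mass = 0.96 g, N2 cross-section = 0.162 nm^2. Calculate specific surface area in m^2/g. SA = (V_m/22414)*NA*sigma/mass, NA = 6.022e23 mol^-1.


Number of moles in monolayer = V_m / 22414 = 18.2 / 22414 = 0.00081199
Number of molecules = moles * NA = 0.00081199 * 6.022e23
SA = molecules * sigma / mass
SA = (18.2 / 22414) * 6.022e23 * 0.162e-18 / 0.96
SA = 82.5 m^2/g

82.5


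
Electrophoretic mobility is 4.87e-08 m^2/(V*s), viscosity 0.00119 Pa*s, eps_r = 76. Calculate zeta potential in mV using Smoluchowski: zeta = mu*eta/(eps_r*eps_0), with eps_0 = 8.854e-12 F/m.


Smoluchowski equation: zeta = mu * eta / (eps_r * eps_0)
zeta = 4.87e-08 * 0.00119 / (76 * 8.854e-12)
zeta = 0.086124 V = 86.12 mV

86.12


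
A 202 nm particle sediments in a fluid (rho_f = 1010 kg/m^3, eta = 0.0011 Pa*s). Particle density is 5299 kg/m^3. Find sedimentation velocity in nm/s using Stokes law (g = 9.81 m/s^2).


Radius R = 202/2 nm = 1.01e-07 m
Density difference = 5299 - 1010 = 4289 kg/m^3
v = 2 * R^2 * (rho_p - rho_f) * g / (9 * eta)
v = 2 * (1.01e-07)^2 * 4289 * 9.81 / (9 * 0.0011)
v = 8.67087e-08 m/s = 86.7087 nm/s

86.7087


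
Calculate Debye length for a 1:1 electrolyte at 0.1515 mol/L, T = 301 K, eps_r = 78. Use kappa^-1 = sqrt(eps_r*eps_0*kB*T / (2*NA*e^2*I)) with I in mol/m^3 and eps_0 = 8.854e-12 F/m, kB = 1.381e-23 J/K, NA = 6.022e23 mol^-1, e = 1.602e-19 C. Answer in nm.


Ionic strength I = 0.1515 * 1^2 * 1000 = 151.5 mol/m^3
kappa^-1 = sqrt(78 * 8.854e-12 * 1.381e-23 * 301 / (2 * 6.022e23 * (1.602e-19)^2 * 151.5))
kappa^-1 = 0.783 nm

0.783


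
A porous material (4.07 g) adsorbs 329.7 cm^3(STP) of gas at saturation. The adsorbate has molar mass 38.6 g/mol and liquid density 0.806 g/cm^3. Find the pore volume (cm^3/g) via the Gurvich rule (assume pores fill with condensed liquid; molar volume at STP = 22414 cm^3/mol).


Moles adsorbed n = V_ads / 22414 = 329.7 / 22414 = 1.470956e-02 mol
Liquid volume V_liq = n * M / rho_liq = 1.470956e-02 * 38.6 / 0.806 = 0.70445 cm^3
Specific pore volume V_pore = V_liq / m_sample = 0.70445 / 4.07
V_pore = 0.1731 cm^3/g

0.1731


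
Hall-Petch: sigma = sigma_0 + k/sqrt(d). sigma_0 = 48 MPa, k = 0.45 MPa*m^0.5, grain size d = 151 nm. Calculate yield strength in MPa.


d = 151 nm = 1.51e-07 m
sqrt(d) = 0.0003885872
Hall-Petch contribution = k / sqrt(d) = 0.45 / 0.0003885872 = 1158.0 MPa
sigma = sigma_0 + k/sqrt(d) = 48 + 1158.0 = 1206.0 MPa

1206.0


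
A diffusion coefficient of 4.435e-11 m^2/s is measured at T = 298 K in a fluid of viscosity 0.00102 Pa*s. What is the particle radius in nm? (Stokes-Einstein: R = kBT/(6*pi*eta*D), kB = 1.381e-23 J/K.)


Stokes-Einstein: R = kB*T / (6*pi*eta*D)
R = 1.381e-23 * 298 / (6 * pi * 0.00102 * 4.435e-11)
R = 4.82631e-09 m = 4.83 nm

4.83


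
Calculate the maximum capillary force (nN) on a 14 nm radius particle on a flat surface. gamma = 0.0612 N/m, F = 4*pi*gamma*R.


Convert radius: R = 14 nm = 1.4e-08 m
F = 4 * pi * gamma * R
F = 4 * pi * 0.0612 * 1.4e-08
F = 1.07669e-08 N = 10.7669 nN

10.7669


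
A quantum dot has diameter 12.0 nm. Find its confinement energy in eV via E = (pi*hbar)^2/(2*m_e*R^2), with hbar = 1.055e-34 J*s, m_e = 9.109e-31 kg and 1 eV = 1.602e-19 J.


Radius R = 12.0/2 = 6 nm = 6e-09 m
E = (pi * 1.055e-34)^2 / (2 * 9.109e-31 * (6e-09)^2)
E(J) = 1.67495e-21
E = E(J) / 1.602e-19 = 0.0105 eV

0.0105


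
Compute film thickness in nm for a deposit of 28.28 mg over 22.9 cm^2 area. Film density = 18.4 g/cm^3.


Convert: m = 28.28 mg = 2.8280e-05 kg, A = 22.9 cm^2 = 2.2900e-03 m^2, rho = 18.4 g/cm^3 = 18400 kg/m^3
t = m / (A * rho)
t = 2.8280e-05 / (2.2900e-03 * 18400)
t = 6.7116e-07 m = 671.2 nm

671.2


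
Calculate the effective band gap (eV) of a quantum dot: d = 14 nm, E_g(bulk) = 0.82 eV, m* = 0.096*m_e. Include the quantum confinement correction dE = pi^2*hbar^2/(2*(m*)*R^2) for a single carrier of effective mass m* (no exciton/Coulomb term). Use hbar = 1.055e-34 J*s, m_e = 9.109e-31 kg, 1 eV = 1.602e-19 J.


Radius R = 14/2 nm = 7e-09 m
Confinement energy dE = pi^2 * hbar^2 / (2 * m_eff * m_e * R^2)
dE = pi^2 * (1.055e-34)^2 / (2 * 0.096 * 9.109e-31 * (7e-09)^2) J, divided by 1.602e-19 J/eV
dE = 0.08 eV
Total band gap = E_g(bulk) + dE = 0.82 + 0.08 = 0.9 eV

0.9


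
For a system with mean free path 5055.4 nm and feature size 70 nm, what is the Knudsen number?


Knudsen number Kn = lambda / L
Kn = 5055.4 / 70
Kn = 72.22

72.22


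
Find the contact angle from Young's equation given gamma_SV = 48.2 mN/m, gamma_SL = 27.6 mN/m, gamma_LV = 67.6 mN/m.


cos(theta) = (gamma_SV - gamma_SL) / gamma_LV
cos(theta) = (48.2 - 27.6) / 67.6
cos(theta) = 0.304734
theta = arccos(0.304734) = 72.26 degrees

72.26


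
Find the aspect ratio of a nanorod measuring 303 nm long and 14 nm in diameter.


Aspect ratio AR = length / diameter
AR = 303 / 14
AR = 21.64

21.64


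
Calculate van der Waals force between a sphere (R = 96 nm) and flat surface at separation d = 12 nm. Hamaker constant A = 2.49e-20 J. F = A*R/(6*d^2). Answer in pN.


Convert to SI: R = 96 nm = 9.6e-08 m, d = 12 nm = 1.2e-08 m
F = A * R / (6 * d^2)
F = 2.49e-20 * 9.6e-08 / (6 * (1.2e-08)^2)
F = 2.76667e-12 N = 2.767 pN

2.767


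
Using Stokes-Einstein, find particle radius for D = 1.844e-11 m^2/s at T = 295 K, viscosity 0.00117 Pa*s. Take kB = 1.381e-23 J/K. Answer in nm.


Stokes-Einstein: R = kB*T / (6*pi*eta*D)
R = 1.381e-23 * 295 / (6 * pi * 0.00117 * 1.844e-11)
R = 1.00177e-08 m = 10.02 nm

10.02


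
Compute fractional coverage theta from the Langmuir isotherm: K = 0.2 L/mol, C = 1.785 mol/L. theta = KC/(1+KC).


Langmuir isotherm: theta = K*C / (1 + K*C)
K*C = 0.2 * 1.785 = 0.357
theta = 0.357 / (1 + 0.357) = 0.357 / 1.357
theta = 0.2631

0.2631


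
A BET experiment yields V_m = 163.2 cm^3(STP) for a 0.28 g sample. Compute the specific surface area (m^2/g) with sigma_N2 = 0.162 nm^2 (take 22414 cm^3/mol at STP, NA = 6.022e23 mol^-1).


Number of moles in monolayer = V_m / 22414 = 163.2 / 22414 = 0.00728116
Number of molecules = moles * NA = 0.00728116 * 6.022e23
SA = molecules * sigma / mass
SA = (163.2 / 22414) * 6.022e23 * 0.162e-18 / 0.28
SA = 2536.9 m^2/g

2536.9


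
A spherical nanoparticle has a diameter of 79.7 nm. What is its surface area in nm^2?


Radius r = 79.7/2 = 39.85 nm
Surface area SA = 4 * pi * r^2
SA = 4 * pi * (39.85)^2
SA = 19955.68 nm^2

19955.68


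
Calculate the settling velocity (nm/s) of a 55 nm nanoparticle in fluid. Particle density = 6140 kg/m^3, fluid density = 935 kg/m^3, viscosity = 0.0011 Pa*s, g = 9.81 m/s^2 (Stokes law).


Radius R = 55/2 nm = 2.75e-08 m
Density difference = 6140 - 935 = 5205 kg/m^3
v = 2 * R^2 * (rho_p - rho_f) * g / (9 * eta)
v = 2 * (2.75e-08)^2 * 5205 * 9.81 / (9 * 0.0011)
v = 7.80099e-09 m/s = 7.801 nm/s

7.801


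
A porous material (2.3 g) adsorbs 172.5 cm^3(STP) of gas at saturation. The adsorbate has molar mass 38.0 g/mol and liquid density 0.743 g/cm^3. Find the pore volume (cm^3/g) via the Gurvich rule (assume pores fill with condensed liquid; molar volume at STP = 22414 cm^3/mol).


Moles adsorbed n = V_ads / 22414 = 172.5 / 22414 = 7.696083e-03 mol
Liquid volume V_liq = n * M / rho_liq = 7.696083e-03 * 38.0 / 0.743 = 0.39361 cm^3
Specific pore volume V_pore = V_liq / m_sample = 0.39361 / 2.3
V_pore = 0.1711 cm^3/g

0.1711


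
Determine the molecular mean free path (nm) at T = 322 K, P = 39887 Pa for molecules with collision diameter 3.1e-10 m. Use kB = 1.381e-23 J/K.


Mean free path: lambda = kB*T / (sqrt(2) * pi * d^2 * P)
lambda = 1.381e-23 * 322 / (sqrt(2) * pi * (3.1e-10)^2 * 39887)
lambda = 2.61114e-07 m
lambda = 261.11 nm

261.11


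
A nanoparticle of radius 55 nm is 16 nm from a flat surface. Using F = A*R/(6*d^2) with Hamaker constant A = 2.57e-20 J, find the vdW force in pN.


Convert to SI: R = 55 nm = 5.5e-08 m, d = 16 nm = 1.6e-08 m
F = A * R / (6 * d^2)
F = 2.57e-20 * 5.5e-08 / (6 * (1.6e-08)^2)
F = 9.20247e-13 N = 0.92 pN

0.92


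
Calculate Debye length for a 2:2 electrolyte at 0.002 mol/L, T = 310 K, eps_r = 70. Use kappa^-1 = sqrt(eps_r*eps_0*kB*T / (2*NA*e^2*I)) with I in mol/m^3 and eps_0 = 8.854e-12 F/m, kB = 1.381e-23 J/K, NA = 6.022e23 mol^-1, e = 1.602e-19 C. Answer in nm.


Ionic strength I = 0.002 * 2^2 * 1000 = 8 mol/m^3
kappa^-1 = sqrt(70 * 8.854e-12 * 1.381e-23 * 310 / (2 * 6.022e23 * (1.602e-19)^2 * 8))
kappa^-1 = 3.276 nm

3.276


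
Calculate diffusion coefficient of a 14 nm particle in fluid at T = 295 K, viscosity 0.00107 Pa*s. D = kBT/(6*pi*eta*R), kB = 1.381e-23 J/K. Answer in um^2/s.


Radius R = 14/2 = 7 nm = 7e-09 m
D = kB*T / (6*pi*eta*R)
D = 1.381e-23 * 295 / (6 * pi * 0.00107 * 7e-09)
D = 2.88558e-11 m^2/s = 28.856 um^2/s

28.856


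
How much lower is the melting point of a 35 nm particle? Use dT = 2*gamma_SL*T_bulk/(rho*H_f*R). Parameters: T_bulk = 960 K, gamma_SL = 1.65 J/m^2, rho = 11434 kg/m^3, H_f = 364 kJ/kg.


Radius R = 35/2 = 17.5 nm = 1.75e-08 m
Convert H_f = 364 kJ/kg = 364000 J/kg
dT = 2 * gamma_SL * T_bulk / (rho * H_f * R)
dT = 2 * 1.65 * 960 / (11434 * 364000 * 1.75e-08)
dT = 43.5 K

43.5


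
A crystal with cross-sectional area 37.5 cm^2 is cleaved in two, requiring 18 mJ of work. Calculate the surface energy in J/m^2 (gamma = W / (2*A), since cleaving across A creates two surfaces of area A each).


Convert: A = 37.5 cm^2 = 0.00375 m^2, W = 18 mJ = 0.018 J
Cleaving exposes two faces of area A, so total new surface = 2*A and gamma = W / (2*A)
gamma = 0.018 / (2 * 0.00375)
gamma = 2.4 J/m^2

2.4


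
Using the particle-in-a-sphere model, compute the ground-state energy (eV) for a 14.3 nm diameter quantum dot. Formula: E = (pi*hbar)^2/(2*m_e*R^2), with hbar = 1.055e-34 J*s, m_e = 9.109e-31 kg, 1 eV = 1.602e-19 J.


Radius R = 14.3/2 = 7.15 nm = 7.15e-09 m
E = (pi * 1.055e-34)^2 / (2 * 9.109e-31 * (7.15e-09)^2)
E(J) = 1.17948e-21
E = E(J) / 1.602e-19 = 0.0074 eV

0.0074


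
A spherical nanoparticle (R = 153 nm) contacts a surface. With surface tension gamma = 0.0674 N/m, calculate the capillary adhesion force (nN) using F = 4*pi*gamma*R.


Convert radius: R = 153 nm = 1.53e-07 m
F = 4 * pi * gamma * R
F = 4 * pi * 0.0674 * 1.53e-07
F = 1.29587e-07 N = 129.5869 nN

129.5869


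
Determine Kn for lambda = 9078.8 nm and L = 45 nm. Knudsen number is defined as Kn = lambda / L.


Knudsen number Kn = lambda / L
Kn = 9078.8 / 45
Kn = 201.7511

201.7511


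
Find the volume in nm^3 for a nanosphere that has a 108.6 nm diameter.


Radius r = 108.6/2 = 54.3 nm
Volume V = (4/3) * pi * r^3
V = (4/3) * pi * (54.3)^3
V = 670637.91 nm^3

670637.91


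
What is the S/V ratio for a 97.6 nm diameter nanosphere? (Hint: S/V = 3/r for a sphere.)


Radius r = 97.6/2 = 48.8 nm
S/V = 3 / r = 3 / 48.8
S/V = 0.0615 nm^-1

0.0615


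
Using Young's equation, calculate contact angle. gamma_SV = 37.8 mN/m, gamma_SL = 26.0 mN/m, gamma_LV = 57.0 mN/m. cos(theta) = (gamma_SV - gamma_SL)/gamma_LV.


cos(theta) = (gamma_SV - gamma_SL) / gamma_LV
cos(theta) = (37.8 - 26.0) / 57.0
cos(theta) = 0.207018
theta = arccos(0.207018) = 78.05 degrees

78.05


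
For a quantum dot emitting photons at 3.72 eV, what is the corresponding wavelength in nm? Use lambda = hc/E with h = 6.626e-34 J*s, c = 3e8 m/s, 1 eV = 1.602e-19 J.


Convert energy: E = 3.72 eV = 3.72 * 1.602e-19 = 5.95944e-19 J
lambda = h*c / E = 6.626e-34 * 3e8 / 5.95944e-19
lambda = 3.33555e-07 m = 333.6 nm

333.6


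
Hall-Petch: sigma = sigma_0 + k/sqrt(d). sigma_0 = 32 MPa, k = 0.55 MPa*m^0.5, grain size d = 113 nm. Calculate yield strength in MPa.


d = 113 nm = 1.13e-07 m
sqrt(d) = 0.0003361547
Hall-Petch contribution = k / sqrt(d) = 0.55 / 0.0003361547 = 1636.2 MPa
sigma = sigma_0 + k/sqrt(d) = 32 + 1636.2 = 1668.2 MPa

1668.2
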